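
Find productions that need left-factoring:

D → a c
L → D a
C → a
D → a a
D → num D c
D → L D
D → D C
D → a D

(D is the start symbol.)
Left-factoring is needed when two productions for the same non-terminal
share a common prefix on the right-hand side.

Productions for D:
  D → a c
  D → a a
  D → num D c
  D → L D
  D → D C
  D → a D

Found common prefix 'a' in productions for D

Answer: Yes, D has productions with common prefix 'a'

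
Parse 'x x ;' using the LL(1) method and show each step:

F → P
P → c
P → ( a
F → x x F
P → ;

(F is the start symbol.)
Stack is shown with the top on the left.

Stack    Input    Action
------------------------
F $      x x ; $  output F → x x F
x x F $  x x ; $  match 'x'
x F $    x ; $    match 'x'
F $      ; $      output F → P
P $      ; $      output P → ;
; $      ; $      match ';'
$        $        accept

The string is accepted.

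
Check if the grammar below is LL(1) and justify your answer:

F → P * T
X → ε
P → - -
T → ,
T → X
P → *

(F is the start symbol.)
Relevant sets:
  FIRST(X) = { ε }
  FOLLOW(T) = { $ }

For P:
  PREDICT(P → '-' '-') = { '-' }
  PREDICT(P → '*') = { '*' }
For T:
  PREDICT(T → ',') = { ',' }
  PREDICT(T → X) = { $ }
F, X have a single production, so nothing to check there.

All predict sets are disjoint. The grammar IS LL(1).

Answer: Yes, the grammar is LL(1).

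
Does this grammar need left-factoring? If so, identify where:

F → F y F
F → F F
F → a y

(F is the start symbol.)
Left-factoring is needed when two productions for the same non-terminal
share a common prefix on the right-hand side.

Productions for F:
  F → F y F
  F → F F
  F → a y

Found common prefix 'F' in productions for F

Answer: Yes, F has productions with common prefix 'F'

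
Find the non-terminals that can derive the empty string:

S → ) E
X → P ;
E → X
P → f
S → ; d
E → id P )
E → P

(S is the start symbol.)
None

A non-terminal is nullable if it can derive ε (the empty string): either it has an ε-production, or it has a production whose right-hand side consists entirely of nullable non-terminals.

There are no ε-productions, so no non-terminal can derive ε.
No non-terminals are nullable.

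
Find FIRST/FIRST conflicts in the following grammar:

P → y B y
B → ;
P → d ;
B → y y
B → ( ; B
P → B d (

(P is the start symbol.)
FIRST sets of the non-terminals at (or reachable through a nullable prefix from) the front of some alternative:
  FIRST(B) = { '(', ';', 'y' }

Productions for P:
  P → y B y: FIRST = { 'y' }
  P → d ;: FIRST = { 'd' }
  P → B d (: FIRST = { '(', ';', 'y' }
Productions for B:
  B → ;: FIRST = { ';' }
  B → y y: FIRST = { 'y' }
  B → ( ; B: FIRST = { '(' }

Conflict for P: P → y B y and P → B d (
  Overlap: { 'y' }

Answer: Yes. P → y B y / P → B d '(' on { 'y' }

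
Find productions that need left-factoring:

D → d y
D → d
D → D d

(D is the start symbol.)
Left-factoring is needed when two productions for the same non-terminal
share a common prefix on the right-hand side.

Productions for D:
  D → d y
  D → d
  D → D d

Found common prefix 'd' in productions for D

Answer: Yes, D has productions with common prefix 'd'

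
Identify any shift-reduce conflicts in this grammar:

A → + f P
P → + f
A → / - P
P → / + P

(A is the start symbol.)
A shift-reduce conflict occurs when an LR(0) state has both:
  - a complete (reduce) item [A → α .] (dot at the end), and
  - a shift item [B → β . c γ] (dot before a terminal).

Augment with A' → A and build the canonical LR(0) collection (I0 = CLOSURE({[A' → . A]}), then GOTO on every symbol after a dot until no new states appear). It has 13 states:
  I0: { [A → . + f P], [A → . / - P], [A' → . A] }  — shift
  I1: { [A → + . f P] }  — shift
  I2: { [A → / . - P] }  — shift
  I3: { [A' → A .] }  — accept
  I4: { [A → / - . P], [P → . + f], [P → . / + P] }  — shift
  I5: { [P → + . f] }  — shift
  I6: { [P → / . + P] }  — shift
  I7: { [A → / - P .] }  — reduce
  I8: { [P → . + f], [P → . / + P], [P → / + . P] }  — shift
  I9: { [P → / + P .] }  — reduce
  I10: { [P → + f .] }  — reduce
  I11: { [A → + f . P], [P → . + f], [P → . / + P] }  — shift
  I12: { [A → + f P .] }  — reduce

No state contains both a complete item and a shift item.

Answer: No shift-reduce conflicts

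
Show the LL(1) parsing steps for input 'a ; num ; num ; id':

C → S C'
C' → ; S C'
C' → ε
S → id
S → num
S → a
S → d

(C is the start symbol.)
Stack is shown with the top on the left.

Stack     Input                 Action
--------------------------------------
C $       a ; num ; num ; id $  output C → S C'
S C' $    a ; num ; num ; id $  output S → a
a C' $    a ; num ; num ; id $  match 'a'
C' $      ; num ; num ; id $    output C' → ; S C'
; S C' $  ; num ; num ; id $    match ';'
S C' $    num ; num ; id $      output S → num
num C' $  num ; num ; id $      match 'num'
C' $      ; num ; id $          output C' → ; S C'
; S C' $  ; num ; id $          match ';'
S C' $    num ; id $            output S → num
num C' $  num ; id $            match 'num'
C' $      ; id $                output C' → ; S C'
; S C' $  ; id $                match ';'
S C' $    id $                  output S → id
id C' $   id $                  match 'id'
C' $      $                     output C' → ε
$         $                     accept

The string is accepted.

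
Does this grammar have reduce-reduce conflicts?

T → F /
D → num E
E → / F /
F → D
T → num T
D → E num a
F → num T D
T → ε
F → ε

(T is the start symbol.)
A reduce-reduce conflict occurs when an LR(0) state has two complete items [A → α .] and [B → β .] — both call for a reduction, and with no lookahead the parser cannot choose between them.

Augment with T' → T and build the canonical LR(0) collection (I0 = CLOSURE({[T' → . T]}), then GOTO on every symbol after a dot until no new states appear). It has 19 states:
  I0: { [D → . E num a], [D → . num E], [E → . / F /], [F → . D], [F → . num T D], [F → .], [T → . F /], [T → . num T], [T → .], [T' → . T] }  — shift, 2 reduces
  I1: { [D → . E num a], [D → . num E], [E → . / F /], [E → / . F /], [F → . D], [F → . num T D], [F → .] }  — shift, reduce
  I2: { [F → D .] }  — reduce
  I3: { [D → E . num a] }  — shift
  I4: { [T → F . /] }  — shift
  I5: { [T' → T .] }  — accept
  I6: { [D → . E num a], [D → . num E], [D → num . E], [E → . / F /], [F → . D], [F → . num T D], [F → .], [F → num . T D], [T → . F /], [T → . num T], [T → .], [T → num . T] }  — shift, 2 reduces
  I7: { [D → E . num a], [D → num E .] }  — shift, reduce
  I8: { [D → . E num a], [D → . num E], [E → . / F /], [F → num T . D], [T → num T .] }  — shift, reduce
  I9: { [F → num T D .] }  — reduce
  I10: { [D → num . E], [E → . / F /] }  — shift
  I11: { [D → num E .] }  — reduce
  I12: { [D → E num . a] }  — shift
  I13: { [D → E num a .] }  — reduce
  I14: { [T → F / .] }  — reduce
  I15: { [E → / F . /] }  — shift
  I16: { [D → . E num a], [D → . num E], [D → num . E], [E → . / F /], [F → . D], [F → . num T D], [F → .], [F → num . T D], [T → . F /], [T → . num T], [T → .] }  — shift, 2 reduces
  I17: { [D → . E num a], [D → . num E], [E → . / F /], [F → num T . D] }  — shift
  I18: { [E → / F / .] }  — reduce

I0 contains complete items [F → .], [T → .] — reduce-reduce conflict.
I6 contains complete items [F → .], [T → .] — reduce-reduce conflict.
I16 contains complete items [F → .], [T → .] — reduce-reduce conflict.

Answer: Yes — I0: [F → .] vs [T → .]; I6: [F → .] vs [T → .]; I16: [F → .] vs [T → .]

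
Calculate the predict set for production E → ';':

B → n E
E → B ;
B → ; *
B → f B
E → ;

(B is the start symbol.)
{ ';' }

PREDICT(E → ';') = (FIRST(RHS) \ {ε}) ∪ (FOLLOW(E) if ε ∈ FIRST(RHS), i.e. RHS ⇒* ε)
FIRST(';') = { ';' }
ε ∉ FIRST(';'), so FOLLOW(E) is not added.
PREDICT(E → ';') = { ';' }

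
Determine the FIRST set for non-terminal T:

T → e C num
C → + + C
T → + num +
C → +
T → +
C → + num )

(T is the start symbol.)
{ '+', 'e' }

From T → e C num:
  - e is a terminal: add 'e' and stop
From T → + num +:
  - '+' is a terminal: add '+' and stop
From T → +:
  - '+' is a terminal: add '+' and stop

Collecting: FIRST(T) = { '+', 'e' }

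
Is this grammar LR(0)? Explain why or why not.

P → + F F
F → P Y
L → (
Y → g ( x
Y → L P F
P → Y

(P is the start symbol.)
A grammar is LR(0) if no state in the canonical LR(0) collection has:
  - both a shift item (dot before a terminal) and a complete item (shift-reduce conflict), or
  - two or more complete items (reduce-reduce conflict; the accept item [P' → P .] counts as a complete item here).

Augment with P' → P and build the canonical LR(0) collection (I0 = CLOSURE({[P' → . P]}), then GOTO on every symbol after a dot until no new states appear). It has 15 states:
  I0: { [L → . (], [P → . + F F], [P → . Y], [P' → . P], [Y → . L P F], [Y → . g ( x] }  — shift
  I1: { [L → ( .] }  — reduce
  I2: { [F → . P Y], [L → . (], [P → + . F F], [P → . + F F], [P → . Y], [Y → . L P F], [Y → . g ( x] }  — shift
  I3: { [L → . (], [P → . + F F], [P → . Y], [Y → . L P F], [Y → . g ( x], [Y → L . P F] }  — shift
  I4: { [P' → P .] }  — accept
  I5: { [P → Y .] }  — reduce
  I6: { [Y → g . ( x] }  — shift
  I7: { [Y → g ( . x] }  — shift
  I8: { [Y → g ( x .] }  — reduce
  I9: { [F → . P Y], [L → . (], [P → . + F F], [P → . Y], [Y → . L P F], [Y → . g ( x], [Y → L P . F] }  — shift
  I10: { [Y → L P F .] }  — reduce
  I11: { [F → P . Y], [L → . (], [Y → . L P F], [Y → . g ( x] }  — shift
  I12: { [F → P Y .] }  — reduce
  I13: { [F → . P Y], [L → . (], [P → + F . F], [P → . + F F], [P → . Y], [Y → . L P F], [Y → . g ( x] }  — shift
  I14: { [P → + F F .] }  — reduce

Every state is either a pure shift/goto state or contains exactly one complete item and nothing to shift — no conflicts. The grammar is LR(0).

Answer: Yes, the grammar is LR(0)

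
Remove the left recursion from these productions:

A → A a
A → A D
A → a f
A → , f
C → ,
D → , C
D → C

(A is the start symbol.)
A → a f A'
A → , f A'
A' → a A'
A' → D A'
A' → ε
C → ,
D → , C
D → C

A is directly left-recursive. The standard transformation for
  A → A α₁ | ... | A α_m | β₁ | ... | β_n
is
  A  → β₁ A' | ... | β_n A'
  A' → α₁ A' | ... | α_m A' | ε

A → a f becomes A → a f A'
A → , f becomes A → , f A'
A → A a becomes A' → a A'
A → A D becomes A' → D A'
Add A' → ε

Productions for other non-terminals are unchanged:
  C → ,
  D → , C
  D → C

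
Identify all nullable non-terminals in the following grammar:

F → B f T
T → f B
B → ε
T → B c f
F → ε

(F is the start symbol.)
A non-terminal is nullable if it can derive ε (the empty string): either it has an ε-production, or it has a production whose right-hand side consists entirely of nullable non-terminals.

ε-productions: B → ε, F → ε
So B, F are immediately nullable.
No further non-terminal can be added: every production for the remaining non-terminals contains a terminal or a non-nullable non-terminal.
Nullable = { 'B', 'F' }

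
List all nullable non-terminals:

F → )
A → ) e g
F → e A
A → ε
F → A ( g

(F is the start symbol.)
{ 'A' }

ε-productions: A → ε
So A is immediately nullable.
No further non-terminal can be added: every production for the remaining non-terminals contains a terminal or a non-nullable non-terminal.
Nullable = { 'A' }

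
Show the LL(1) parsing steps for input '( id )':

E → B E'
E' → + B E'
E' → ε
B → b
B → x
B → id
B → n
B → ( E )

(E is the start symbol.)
LL(1) parsing maintains a stack (initially the start symbol over $) and the input. At each step: if the stack top is a terminal, match it against the current input token; if it is a non-terminal N, replace it with the RHS of M[N, lookahead] (the unique production whose predict set contains the lookahead).

Stack is shown with the top on the left.

Stack         Input     Action
------------------------------
E $           ( id ) $  output E → B E'
B E' $        ( id ) $  output B → ( E )
( E ) E' $    ( id ) $  match '('
E ) E' $      id ) $    output E → B E'
B E' ) E' $   id ) $    output B → id
id E' ) E' $  id ) $    match 'id'
E' ) E' $     ) $       output E' → ε
) E' $        ) $       match ')'
E' $          $         output E' → ε
$             $         accept

The string is accepted.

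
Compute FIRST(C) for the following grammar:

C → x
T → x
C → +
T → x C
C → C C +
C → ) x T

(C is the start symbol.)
From C → x:
  - x is a terminal: add 'x' and stop
From C → +:
  - '+' is a terminal: add '+' and stop
From C → C C +:
  - C is the symbol being defined: contributes nothing new
    C is not nullable, so stop
From C → ) x T:
  - ')' is a terminal: add ')' and stop

Collecting: FIRST(C) = { ')', '+', 'x' }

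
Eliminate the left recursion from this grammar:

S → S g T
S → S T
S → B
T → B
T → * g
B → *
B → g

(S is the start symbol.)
S → B S'
S' → g T S'
S' → T S'
S' → ε
T → B
T → * g
B → *
B → g

S is directly left-recursive. The standard transformation for
  A → A α₁ | ... | A α_m | β₁ | ... | β_n
is
  A  → β₁ A' | ... | β_n A'
  A' → α₁ A' | ... | α_m A' | ε

S → B becomes S → B S'
S → S g T becomes S' → g T S'
S → S T becomes S' → T S'
Add S' → ε

Productions for other non-terminals are unchanged:
  T → B
  T → * g
  B → *
  B → g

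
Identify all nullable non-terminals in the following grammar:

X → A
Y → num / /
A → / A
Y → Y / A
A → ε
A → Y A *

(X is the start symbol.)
A non-terminal is nullable if it can derive ε (the empty string): either it has an ε-production, or it has a production whose right-hand side consists entirely of nullable non-terminals.

ε-productions: A → ε
So A is immediately nullable.
X → A: every symbol on the right is nullable, so X is nullable too.
No further non-terminal can be added: every production for the remaining non-terminals contains a terminal or a non-nullable non-terminal.
Nullable = { 'A', 'X' }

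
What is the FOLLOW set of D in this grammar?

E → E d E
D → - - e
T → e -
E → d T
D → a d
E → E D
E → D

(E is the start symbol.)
{ $, '-', 'a', 'd' }

To compute FOLLOW(D), find every occurrence of D on a right-hand side N → α D β: add FIRST(β) \ {ε}, and if β is empty or nullable also add FOLLOW(N). Iterate to a fixed point.

In E → E D: D is at the end, add FOLLOW(E)
In E → D: D is at the end, add FOLLOW(E)

The FOLLOW sets referred to above (computed the same way, to a fixed point):
  FOLLOW(E) = { $, '-', 'a', 'd' }

Taking the union: FOLLOW(D) = { $, '-', 'a', 'd' }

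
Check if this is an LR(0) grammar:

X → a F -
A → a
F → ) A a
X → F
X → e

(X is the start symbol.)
Yes, the grammar is LR(0)

Augment with X' → X and build the canonical LR(0) collection (I0 = CLOSURE({[X' → . X]}), then GOTO on every symbol after a dot until no new states appear). It has 11 states:
  I0: { [F → . ) A a], [X → . F], [X → . a F -], [X → . e], [X' → . X] }  — shift
  I1: { [A → . a], [F → ) . A a] }  — shift
  I2: { [X → F .] }  — reduce
  I3: { [X' → X .] }  — accept
  I4: { [F → . ) A a], [X → a . F -] }  — shift
  I5: { [X → e .] }  — reduce
  I6: { [X → a F . -] }  — shift
  I7: { [X → a F - .] }  — reduce
  I8: { [F → ) A . a] }  — shift
  I9: { [A → a .] }  — reduce
  I10: { [F → ) A a .] }  — reduce

Every state is either a pure shift/goto state or contains exactly one complete item and nothing to shift — no conflicts. The grammar is LR(0).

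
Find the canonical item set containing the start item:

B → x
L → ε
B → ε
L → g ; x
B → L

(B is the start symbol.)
{ [B → . L], [B → . x], [B → .], [B' → . B], [L → . g ; x], [L → .] }

First, augment the grammar with B' → B
I₀ = CLOSURE({ [B' → . B] }):
  [B' → . B] has the dot before B: add [B → . x], [B → .], [B → . L]
  [B → . L] has the dot before L: add [L → .], [L → . g ; x]
No further items can be added.

I₀ = { [B → . L], [B → . x], [B → .], [B' → . B], [L → . g ; x], [L → .] }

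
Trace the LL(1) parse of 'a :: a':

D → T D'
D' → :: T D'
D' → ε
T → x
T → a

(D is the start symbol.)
Stack is shown with the top on the left.

Stack      Input     Action
---------------------------
D $        a :: a $  output D → T D'
T D' $     a :: a $  output T → a
a D' $     a :: a $  match 'a'
D' $       :: a $    output D' → :: T D'
:: T D' $  :: a $    match '::'
T D' $     a $       output T → a
a D' $     a $       match 'a'
D' $       $         output D' → ε
$          $         accept

The string is accepted.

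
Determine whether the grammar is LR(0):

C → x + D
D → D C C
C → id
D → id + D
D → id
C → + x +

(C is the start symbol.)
No. Shift-reduce conflict between [C → x + D .] and [C → . + x +]

Augment with C' → C and build the canonical LR(0) collection (I0 = CLOSURE({[C' → . C]}), then GOTO on every symbol after a dot until no new states appear). It has 14 states:
  I0: { [C → . + x +], [C → . id], [C → . x + D], [C' → . C] }  — shift
  I1: { [C → + . x +] }  — shift
  I2: { [C' → C .] }  — accept
  I3: { [C → id .] }  — reduce
  I4: { [C → x . + D] }  — shift
  I5: { [C → x + . D], [D → . D C C], [D → . id + D], [D → . id] }  — shift
  I6: { [C → . + x +], [C → . id], [C → . x + D], [C → x + D .], [D → D . C C] }  — shift, reduce
  I7: { [D → id . + D], [D → id .] }  — shift, reduce
  I8: { [D → . D C C], [D → . id + D], [D → . id], [D → id + . D] }  — shift
  I9: { [C → . + x +], [C → . id], [C → . x + D], [D → D . C C], [D → id + D .] }  — shift, reduce
  I10: { [C → . + x +], [C → . id], [C → . x + D], [D → D C . C] }  — shift
  I11: { [D → D C C .] }  — reduce
  I12: { [C → + x . +] }  — shift
  I13: { [C → + x + .] }  — reduce

Conflict in state I6:
  Shift-reduce conflict between [C → x + D .] and [C → . + x +]
So the grammar is NOT LR(0).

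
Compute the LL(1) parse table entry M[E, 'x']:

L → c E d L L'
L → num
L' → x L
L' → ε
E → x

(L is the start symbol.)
E → x

To find M[E, 'x'], we find productions for E where 'x' is in the predict set (PREDICT(N → α) = (FIRST(α) \ {ε}) ∪ (FOLLOW(N) if α ⇒* ε)).

E → x: PREDICT = { 'x' }
  'x' is in predict set, so this production goes in M[E, 'x']

M[E, 'x'] = E → x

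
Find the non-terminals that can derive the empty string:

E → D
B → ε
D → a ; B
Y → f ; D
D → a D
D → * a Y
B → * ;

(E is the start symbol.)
{ 'B' }

A non-terminal is nullable if it can derive ε (the empty string): either it has an ε-production, or it has a production whose right-hand side consists entirely of nullable non-terminals.

ε-productions: B → ε
So B is immediately nullable.
No further non-terminal can be added: every production for the remaining non-terminals contains a terminal or a non-nullable non-terminal.
Nullable = { 'B' }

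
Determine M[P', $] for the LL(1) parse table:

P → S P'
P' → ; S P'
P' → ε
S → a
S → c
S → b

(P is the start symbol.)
To find M[P', $], we find productions for P' where $ is in the predict set (PREDICT(N → α) = (FIRST(α) \ {ε}) ∪ (FOLLOW(N) if α ⇒* ε)).

Relevant sets:
  FOLLOW(P') = { $ }

P' → ; S P': PREDICT = { ';' }
P' → ε: PREDICT = { $ }
  $ is in predict set, so this production goes in M[P', $]

M[P', $] = P' → ε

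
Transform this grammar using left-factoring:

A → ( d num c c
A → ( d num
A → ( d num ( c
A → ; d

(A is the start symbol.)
Left-factoring transforms A → αβ₁ | αβ₂ into A → αA' and A' → β₁ | β₂
(α is the longest common prefix among the alternatives). Repeat until
no nonterminal has two alternatives with a common prefix.

Round 1: A has alternatives sharing prefix '( d num'. Introduce A': A → ( d num A'
  Add: A' → c c
  Add: A' → ε
  Add: A' → ( c

No remaining common prefixes — done.

Resulting grammar:
A → ( d num A'
A' → c c
A' → ε
A' → ( c
A → ; d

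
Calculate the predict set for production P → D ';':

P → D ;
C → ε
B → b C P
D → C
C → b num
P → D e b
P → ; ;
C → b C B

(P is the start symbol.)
{ ';', 'b' }

PREDICT(P → D ';') = (FIRST(RHS) \ {ε}) ∪ (FOLLOW(P) if ε ∈ FIRST(RHS), i.e. RHS ⇒* ε)
FIRST(D) = { 'b', ε }
FIRST(D ';') = { ';', 'b' }
ε ∉ FIRST(D ';'), so FOLLOW(P) is not added.
PREDICT(P → D ';') = { ';', 'b' }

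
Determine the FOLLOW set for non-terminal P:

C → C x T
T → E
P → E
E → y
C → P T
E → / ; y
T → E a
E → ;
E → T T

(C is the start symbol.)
In C → P T: P is followed by T, add FIRST(T) \ {ε} = { '/', ';', 'y' }

Taking the union: FOLLOW(P) = { '/', ';', 'y' }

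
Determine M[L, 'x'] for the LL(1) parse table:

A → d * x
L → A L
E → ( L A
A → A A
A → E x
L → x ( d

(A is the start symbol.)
L → x ( d

To find M[L, 'x'], we find productions for L where 'x' is in the predict set (PREDICT(N → α) = (FIRST(α) \ {ε}) ∪ (FOLLOW(N) if α ⇒* ε)).

Relevant sets:
  FIRST(A) = { '(', 'd' }

L → A L: PREDICT = { '(', 'd' }
L → x ( d: PREDICT = { 'x' }
  'x' is in predict set, so this production goes in M[L, 'x']

M[L, 'x'] = L → x ( d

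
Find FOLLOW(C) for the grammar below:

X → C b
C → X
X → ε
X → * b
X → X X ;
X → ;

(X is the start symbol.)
{ 'b' }

To compute FOLLOW(C), find every occurrence of C on a right-hand side N → α C β: add FIRST(β) \ {ε}, and if β is empty or nullable also add FOLLOW(N). Iterate to a fixed point.

In X → C b: C is followed by b, add FIRST(b) \ {ε} = { 'b' }

Taking the union: FOLLOW(C) = { 'b' }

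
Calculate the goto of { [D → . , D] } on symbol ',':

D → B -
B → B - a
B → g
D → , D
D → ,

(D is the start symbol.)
GOTO(I, ',') = CLOSURE({ [A → αX.β] : [A → α.Xβ] ∈ I, X = ',' })

Items with dot before ',', with the dot advanced:
  [D → . , D] → [D → , . D]
Closure of the advanced items:
  [D → , . D] has the dot before D: add [D → . B -], [D → . , D], [D → . ,]
  [D → . B -] has the dot before B: add [B → . B - a], [B → . g]

GOTO = { [B → . B - a], [B → . g], [D → , . D], [D → . , D], [D → . ,], [D → . B -] }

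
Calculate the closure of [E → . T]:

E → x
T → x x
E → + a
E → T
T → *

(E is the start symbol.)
To compute CLOSURE, for each item [A → α.Bβ] where B is a non-terminal, add [B → .γ] for all productions B → γ; repeat for the newly added items until nothing changes.

Start with: [E → . T]
  [E → . T] has the dot before T: add [T → . x x], [T → . *]
No further items can be added.

CLOSURE = { [E → . T], [T → . *], [T → . x x] }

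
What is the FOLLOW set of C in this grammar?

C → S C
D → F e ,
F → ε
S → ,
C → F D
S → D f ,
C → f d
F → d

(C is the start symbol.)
C is the start symbol, so $ ∈ FOLLOW(C).
In C → S C: C is at the end; this adds FOLLOW(C) to itself — nothing new

Taking the union: FOLLOW(C) = { $ }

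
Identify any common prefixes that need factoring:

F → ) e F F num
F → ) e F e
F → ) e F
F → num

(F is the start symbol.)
Left-factoring is needed when two productions for the same non-terminal
share a common prefix on the right-hand side.

Productions for F:
  F → ) e F F num
  F → ) e F e
  F → ) e F
  F → num

Found common prefix ') e F' in productions for F

Answer: Yes, F has productions with common prefix ') e F'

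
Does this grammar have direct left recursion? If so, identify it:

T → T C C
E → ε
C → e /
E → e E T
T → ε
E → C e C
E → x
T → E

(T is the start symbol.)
Yes, T is left-recursive

Direct left recursion occurs when N → N α for some non-terminal N (the right-hand side begins with the left-hand side itself).

T → T C C: LEFT RECURSIVE (starts with T)
E → ε: starts with ε
C → e /: starts with e
E → e E T: starts with e
T → ε: starts with ε
E → C e C: starts with C
E → x: starts with x
T → E: starts with E

The grammar has direct left recursion on: T.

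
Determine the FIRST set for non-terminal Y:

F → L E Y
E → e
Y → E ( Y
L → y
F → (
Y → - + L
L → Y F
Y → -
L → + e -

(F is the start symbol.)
{ '-', 'e' }

To compute FIRST(Y), examine every production with Y on the left-hand side, reading each right-hand side left to right until a non-nullable symbol is reached.

FIRST sets of the other non-terminals involved (by the same procedure, iterated to a fixed point):
  FIRST(E) = { 'e' }

From Y → E ( Y:
  - E is a non-terminal: add FIRST(E) \ {ε} = { 'e' }
    E is not nullable, so stop
From Y → - + L:
  - '-' is a terminal: add '-' and stop
From Y → -:
  - '-' is a terminal: add '-' and stop

Collecting: FIRST(Y) = { '-', 'e' }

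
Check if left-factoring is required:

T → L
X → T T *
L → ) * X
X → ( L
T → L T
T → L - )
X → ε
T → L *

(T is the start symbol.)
Yes, T has productions with common prefix 'L'

Left-factoring is needed when two productions for the same non-terminal
share a common prefix on the right-hand side.

Productions for T:
  T → L
  T → L T
  T → L - )
  T → L *
Productions for X:
  X → T T *
  X → ( L
  X → ε

Found common prefix 'L' in productions for T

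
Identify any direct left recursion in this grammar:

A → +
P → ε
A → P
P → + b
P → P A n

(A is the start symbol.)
A → +: starts with '+'
P → ε: starts with ε
A → P: starts with P
P → + b: starts with '+'
P → P A n: LEFT RECURSIVE (starts with P)

The grammar has direct left recursion on: P.

Answer: Yes, P is left-recursive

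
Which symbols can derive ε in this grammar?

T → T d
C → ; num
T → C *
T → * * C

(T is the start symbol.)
None

There are no ε-productions, so no non-terminal can derive ε.
No non-terminals are nullable.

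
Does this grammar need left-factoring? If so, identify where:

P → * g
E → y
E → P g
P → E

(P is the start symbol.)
No, left-factoring is not needed

Left-factoring is needed when two productions for the same non-terminal
share a common prefix on the right-hand side.

Productions for P:
  P → * g
  P → E
Productions for E:
  E → y
  E → P g

No common prefixes found.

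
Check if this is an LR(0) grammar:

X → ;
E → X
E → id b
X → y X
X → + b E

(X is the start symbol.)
Yes, the grammar is LR(0)

A grammar is LR(0) if no state in the canonical LR(0) collection has:
  - both a shift item (dot before a terminal) and a complete item (shift-reduce conflict), or
  - two or more complete items (reduce-reduce conflict; the accept item [X' → X .] counts as a complete item here).

Augment with X' → X and build the canonical LR(0) collection (I0 = CLOSURE({[X' → . X]}), then GOTO on every symbol after a dot until no new states appear). It has 11 states:
  I0: { [X → . + b E], [X → . ;], [X → . y X], [X' → . X] }  — shift
  I1: { [X → + . b E] }  — shift
  I2: { [X → ; .] }  — reduce
  I3: { [X' → X .] }  — accept
  I4: { [X → . + b E], [X → . ;], [X → . y X], [X → y . X] }  — shift
  I5: { [X → y X .] }  — reduce
  I6: { [E → . X], [E → . id b], [X → + b . E], [X → . + b E], [X → . ;], [X → . y X] }  — shift
  I7: { [X → + b E .] }  — reduce
  I8: { [E → X .] }  — reduce
  I9: { [E → id . b] }  — shift
  I10: { [E → id b .] }  — reduce

Every state is either a pure shift/goto state or contains exactly one complete item and nothing to shift — no conflicts. The grammar is LR(0).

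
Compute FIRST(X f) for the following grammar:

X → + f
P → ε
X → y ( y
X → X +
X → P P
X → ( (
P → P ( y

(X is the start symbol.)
FIRST sets of the non-terminals involved (from the grammar, by fixed-point iteration):
  FIRST(X) = { '(', '+', 'y', ε }

To compute FIRST(X f), process the symbols left to right:
Symbol X is a non-terminal. Add FIRST(X) \ {ε} = { '(', '+', 'y' }
X is nullable (ε ∈ FIRST(X)), continue to the next symbol.
Symbol f is a terminal. Add 'f' and stop.
FIRST(X f) = { '(', '+', 'f', 'y' }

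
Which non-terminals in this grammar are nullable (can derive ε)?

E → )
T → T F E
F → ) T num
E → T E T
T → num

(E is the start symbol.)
There are no ε-productions, so no non-terminal can derive ε.
No non-terminals are nullable.

Answer: None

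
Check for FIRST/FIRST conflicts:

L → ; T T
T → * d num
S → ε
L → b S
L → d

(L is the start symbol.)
No FIRST/FIRST conflicts.

Productions for L:
  L → ; T T: FIRST = { ';' }
  L → b S: FIRST = { 'b' }
  L → d: FIRST = { 'd' }
T, S have only one production, so no FIRST/FIRST conflict is possible there.

All alternatives of each non-terminal have pairwise disjoint FIRST sets.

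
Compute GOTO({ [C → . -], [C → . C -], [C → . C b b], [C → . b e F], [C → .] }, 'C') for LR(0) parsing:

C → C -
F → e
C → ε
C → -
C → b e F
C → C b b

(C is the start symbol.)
GOTO(I, 'C') = CLOSURE({ [A → αX.β] : [A → α.Xβ] ∈ I, X = 'C' })

Items with dot before 'C', with the dot advanced:
  [C → . C -] → [C → C . -]
  [C → . C b b] → [C → C . b b]
Closure adds nothing (no advanced item has the dot before a non-terminal).

GOTO = { [C → C . -], [C → C . b b] }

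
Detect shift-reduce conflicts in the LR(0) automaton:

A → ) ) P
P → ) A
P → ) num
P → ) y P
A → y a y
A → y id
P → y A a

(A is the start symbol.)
Augment with A' → A and build the canonical LR(0) collection (I0 = CLOSURE({[A' → . A]}), then GOTO on every symbol after a dot until no new states appear). It has 17 states:
  I0: { [A → . ) ) P], [A → . y a y], [A → . y id], [A' → . A] }  — shift
  I1: { [A → ) . ) P] }  — shift
  I2: { [A' → A .] }  — accept
  I3: { [A → y . a y], [A → y . id] }  — shift
  I4: { [A → y a . y] }  — shift
  I5: { [A → y id .] }  — reduce
  I6: { [A → y a y .] }  — reduce
  I7: { [A → ) ) . P], [P → . ) A], [P → . ) num], [P → . ) y P], [P → . y A a] }  — shift
  I8: { [A → . ) ) P], [A → . y a y], [A → . y id], [P → ) . A], [P → ) . num], [P → ) . y P] }  — shift
  I9: { [A → ) ) P .] }  — reduce
  I10: { [A → . ) ) P], [A → . y a y], [A → . y id], [P → y . A a] }  — shift
  I11: { [P → y A . a] }  — shift
  I12: { [P → y A a .] }  — reduce
  I13: { [P → ) A .] }  — reduce
  I14: { [P → ) num .] }  — reduce
  I15: { [A → y . a y], [A → y . id], [P → ) y . P], [P → . ) A], [P → . ) num], [P → . ) y P], [P → . y A a] }  — shift
  I16: { [P → ) y P .] }  — reduce

No state contains both a complete item and a shift item.

Answer: No shift-reduce conflicts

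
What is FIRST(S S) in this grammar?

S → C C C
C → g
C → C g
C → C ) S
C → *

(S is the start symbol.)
{ '*', 'g' }

FIRST sets of the non-terminals involved (from the grammar, by fixed-point iteration):
  FIRST(S) = { '*', 'g' }

To compute FIRST(S S), process the symbols left to right:
Symbol S is a non-terminal. Add FIRST(S) \ {ε} = { '*', 'g' }
S is not nullable (ε ∉ FIRST(S)), so stop here.
FIRST(S S) = { '*', 'g' }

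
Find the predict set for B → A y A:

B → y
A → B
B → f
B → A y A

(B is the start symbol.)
{ 'f', 'y' }

PREDICT(B → A y A) = (FIRST(RHS) \ {ε}) ∪ (FOLLOW(B) if ε ∈ FIRST(RHS), i.e. RHS ⇒* ε)
FIRST(A) = { 'f', 'y' }
FIRST(A y A) = { 'f', 'y' }
ε ∉ FIRST(A y A), so FOLLOW(B) is not added.
PREDICT(B → A y A) = { 'f', 'y' }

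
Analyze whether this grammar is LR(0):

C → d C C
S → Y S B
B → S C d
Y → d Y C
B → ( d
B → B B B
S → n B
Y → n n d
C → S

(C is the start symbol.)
A grammar is LR(0) if no state in the canonical LR(0) collection has:
  - both a shift item (dot before a terminal) and a complete item (shift-reduce conflict), or
  - two or more complete items (reduce-reduce conflict; the accept item [C' → C .] counts as a complete item here).

Augment with C' → C and build the canonical LR(0) collection (I0 = CLOSURE({[C' → . C]}), then GOTO on every symbol after a dot until no new states appear). It has 28 states:
  I0: { [C → . S], [C → . d C C], [C' → . C], [S → . Y S B], [S → . n B], [Y → . d Y C], [Y → . n n d] }  — shift
  I1: { [C' → C .] }  — accept
  I2: { [C → S .] }  — reduce
  I3: { [S → . Y S B], [S → . n B], [S → Y . S B], [Y → . d Y C], [Y → . n n d] }  — shift
  I4: { [C → . S], [C → . d C C], [C → d . C C], [S → . Y S B], [S → . n B], [Y → . d Y C], [Y → . n n d], [Y → d . Y C] }  — shift
  I5: { [B → . ( d], [B → . B B B], [B → . S C d], [S → . Y S B], [S → . n B], [S → n . B], [Y → . d Y C], [Y → . n n d], [Y → n . n d] }  — shift
  I6: { [B → ( . d] }  — shift
  I7: { [B → . ( d], [B → . B B B], [B → . S C d], [B → B . B B], [S → . Y S B], [S → . n B], [S → n B .], [Y → . d Y C], [Y → . n n d] }  — shift, reduce
  I8: { [B → S . C d], [C → . S], [C → . d C C], [S → . Y S B], [S → . n B], [Y → . d Y C], [Y → . n n d] }  — shift
  I9: { [Y → . d Y C], [Y → . n n d], [Y → d . Y C] }  — shift
  I10: { [B → . ( d], [B → . B B B], [B → . S C d], [S → . Y S B], [S → . n B], [S → n . B], [Y → . d Y C], [Y → . n n d], [Y → n . n d], [Y → n n . d] }  — shift
  I11: { [Y → . d Y C], [Y → . n n d], [Y → d . Y C], [Y → n n d .] }  — shift, reduce
  I12: { [C → . S], [C → . d C C], [S → . Y S B], [S → . n B], [Y → . d Y C], [Y → . n n d], [Y → d Y . C] }  — shift
  I13: { [Y → n . n d] }  — shift
  I14: { [Y → n n . d] }  — shift
  I15: { [Y → n n d .] }  — reduce
  I16: { [Y → d Y C .] }  — reduce
  I17: { [B → S C . d] }  — shift
  I18: { [B → S C d .] }  — reduce
  I19: { [B → . ( d], [B → . B B B], [B → . S C d], [B → B . B B], [B → B B . B], [S → . Y S B], [S → . n B], [Y → . d Y C], [Y → . n n d] }  — shift
  I20: { [B → . ( d], [B → . B B B], [B → . S C d], [B → B . B B], [B → B B . B], [B → B B B .], [S → . Y S B], [S → . n B], [Y → . d Y C], [Y → . n n d] }  — shift, reduce
  I21: { [B → ( d .] }  — reduce
  I22: { [C → . S], [C → . d C C], [C → d C . C], [S → . Y S B], [S → . n B], [Y → . d Y C], [Y → . n n d] }  — shift
  I23: { [C → . S], [C → . d C C], [S → . Y S B], [S → . n B], [S → Y . S B], [Y → . d Y C], [Y → . n n d], [Y → d Y . C] }  — shift
  I24: { [B → . ( d], [B → . B B B], [B → . S C d], [C → S .], [S → . Y S B], [S → . n B], [S → Y S . B], [Y → . d Y C], [Y → . n n d] }  — shift, reduce
  I25: { [B → . ( d], [B → . B B B], [B → . S C d], [B → B . B B], [S → . Y S B], [S → . n B], [S → Y S B .], [Y → . d Y C], [Y → . n n d] }  — shift, reduce
  I26: { [C → d C C .] }  — reduce
  I27: { [B → . ( d], [B → . B B B], [B → . S C d], [S → . Y S B], [S → . n B], [S → Y S . B], [Y → . d Y C], [Y → . n n d] }  — shift

Conflict in state I7:
  Shift-reduce conflict between [S → n B .] and [B → . ( d]
So the grammar is NOT LR(0).

Answer: No. Shift-reduce conflict between [S → n B .] and [B → . ( d]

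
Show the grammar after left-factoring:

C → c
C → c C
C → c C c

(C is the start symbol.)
C → c C'
C' → ε
C' → C C''
C'' → ε
C'' → c

Left-factoring transforms A → αβ₁ | αβ₂ into A → αA' and A' → β₁ | β₂
(α is the longest common prefix among the alternatives). Repeat until
no nonterminal has two alternatives with a common prefix.

Round 1: C has alternatives sharing prefix 'c'. Introduce C': C → c C'
  Add: C' → ε
  Add: C' → C
  Add: C' → C c

Round 2: C' has alternatives sharing prefix 'C'. Introduce C'': C' → C C''
  Add: C'' → ε
  Add: C'' → c

No remaining common prefixes — done.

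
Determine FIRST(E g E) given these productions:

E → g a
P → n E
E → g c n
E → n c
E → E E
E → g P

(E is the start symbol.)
{ 'g', 'n' }

FIRST sets of the non-terminals involved (from the grammar, by fixed-point iteration):
  FIRST(E) = { 'g', 'n' }

To compute FIRST(E g E), process the symbols left to right:
Symbol E is a non-terminal. Add FIRST(E) \ {ε} = { 'g', 'n' }
E is not nullable (ε ∉ FIRST(E)), so stop here.
FIRST(E g E) = { 'g', 'n' }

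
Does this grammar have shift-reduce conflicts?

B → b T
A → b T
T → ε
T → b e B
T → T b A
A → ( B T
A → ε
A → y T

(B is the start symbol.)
A shift-reduce conflict occurs when an LR(0) state has both:
  - a complete (reduce) item [A → α .] (dot at the end), and
  - a shift item [B → β . c γ] (dot before a terminal).

Augment with B' → B and build the canonical LR(0) collection (I0 = CLOSURE({[B' → . B]}), then GOTO on every symbol after a dot until no new states appear). It has 16 states:
  I0: { [B → . b T], [B' → . B] }  — shift
  I1: { [B' → B .] }  — accept
  I2: { [B → b . T], [T → . T b A], [T → . b e B], [T → .] }  — shift, reduce
  I3: { [B → b T .], [T → T . b A] }  — shift, reduce
  I4: { [T → b . e B] }  — shift
  I5: { [B → . b T], [T → b e . B] }  — shift
  I6: { [T → b e B .] }  — reduce
  I7: { [A → . ( B T], [A → . b T], [A → . y T], [A → .], [T → T b . A] }  — shift, reduce
  I8: { [A → ( . B T], [B → . b T] }  — shift
  I9: { [T → T b A .] }  — reduce
  I10: { [A → b . T], [T → . T b A], [T → . b e B], [T → .] }  — shift, reduce
  I11: { [A → y . T], [T → . T b A], [T → . b e B], [T → .] }  — shift, reduce
  I12: { [A → y T .], [T → T . b A] }  — shift, reduce
  I13: { [A → b T .], [T → T . b A] }  — shift, reduce
  I14: { [A → ( B . T], [T → . T b A], [T → . b e B], [T → .] }  — shift, reduce
  I15: { [A → ( B T .], [T → T . b A] }  — shift, reduce

I2 contains reduce item [T → .] and shift item [T → . b e B] — shift-reduce conflict.
I3 contains reduce item [B → b T .] and shift item [T → T . b A] — shift-reduce conflict.
I7 contains reduce item [A → .] and shift items [A → . ( B T], [A → . b T], [A → . y T] — shift-reduce conflict.
I10 contains reduce item [T → .] and shift item [T → . b e B] — shift-reduce conflict.
I11 contains reduce item [T → .] and shift item [T → . b e B] — shift-reduce conflict.
I12 contains reduce item [A → y T .] and shift item [T → T . b A] — shift-reduce conflict.
I13 contains reduce item [A → b T .] and shift item [T → T . b A] — shift-reduce conflict.
I14 contains reduce item [T → .] and shift item [T → . b e B] — shift-reduce conflict.
I15 contains reduce item [A → ( B T .] and shift item [T → T . b A] — shift-reduce conflict.

Answer: Yes — I2: [T → .] vs [T → . b e B]; I3: [B → b T .] vs [T → T . b A]; I7: [A → .] vs [A → . ( B T]; I10: [T → .] vs [T → . b e B]; I11: [T → .] vs [T → . b e B]; I12: [A → y T .] vs [T → T . b A]; I13: [A → b T .] vs [T → T . b A]; I14: [T → .] vs [T → . b e B]; I15: [A → ( B T .] vs [T → T . b A]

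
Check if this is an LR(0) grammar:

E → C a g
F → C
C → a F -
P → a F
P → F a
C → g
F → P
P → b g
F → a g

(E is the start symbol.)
A grammar is LR(0) if no state in the canonical LR(0) collection has:
  - both a shift item (dot before a terminal) and a complete item (shift-reduce conflict), or
  - two or more complete items (reduce-reduce conflict; the accept item [E' → E .] counts as a complete item here).

Augment with E' → E and build the canonical LR(0) collection (I0 = CLOSURE({[E' → . E]}), then GOTO on every symbol after a dot until no new states appear). It has 17 states:
  I0: { [C → . a F -], [C → . g], [E → . C a g], [E' → . E] }  — shift
  I1: { [E → C . a g] }  — shift
  I2: { [E' → E .] }  — accept
  I3: { [C → . a F -], [C → . g], [C → a . F -], [F → . C], [F → . P], [F → . a g], [P → . F a], [P → . a F], [P → . b g] }  — shift
  I4: { [C → g .] }  — reduce
  I5: { [F → C .] }  — reduce
  I6: { [C → a F . -], [P → F . a] }  — shift
  I7: { [F → P .] }  — reduce
  I8: { [C → . a F -], [C → . g], [C → a . F -], [F → . C], [F → . P], [F → . a g], [F → a . g], [P → . F a], [P → . a F], [P → . b g], [P → a . F] }  — shift
  I9: { [P → b . g] }  — shift
  I10: { [P → b g .] }  — reduce
  I11: { [C → a F . -], [P → F . a], [P → a F .] }  — shift, reduce
  I12: { [C → g .], [F → a g .] }  — 2 reduces
  I13: { [C → a F - .] }  — reduce
  I14: { [P → F a .] }  — reduce
  I15: { [E → C a . g] }  — shift
  I16: { [E → C a g .] }  — reduce

Conflict in state I11:
  Shift-reduce conflict between [P → a F .] and [C → a F . -]
So the grammar is NOT LR(0).

Answer: No. Shift-reduce conflict between [P → a F .] and [C → a F . -]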